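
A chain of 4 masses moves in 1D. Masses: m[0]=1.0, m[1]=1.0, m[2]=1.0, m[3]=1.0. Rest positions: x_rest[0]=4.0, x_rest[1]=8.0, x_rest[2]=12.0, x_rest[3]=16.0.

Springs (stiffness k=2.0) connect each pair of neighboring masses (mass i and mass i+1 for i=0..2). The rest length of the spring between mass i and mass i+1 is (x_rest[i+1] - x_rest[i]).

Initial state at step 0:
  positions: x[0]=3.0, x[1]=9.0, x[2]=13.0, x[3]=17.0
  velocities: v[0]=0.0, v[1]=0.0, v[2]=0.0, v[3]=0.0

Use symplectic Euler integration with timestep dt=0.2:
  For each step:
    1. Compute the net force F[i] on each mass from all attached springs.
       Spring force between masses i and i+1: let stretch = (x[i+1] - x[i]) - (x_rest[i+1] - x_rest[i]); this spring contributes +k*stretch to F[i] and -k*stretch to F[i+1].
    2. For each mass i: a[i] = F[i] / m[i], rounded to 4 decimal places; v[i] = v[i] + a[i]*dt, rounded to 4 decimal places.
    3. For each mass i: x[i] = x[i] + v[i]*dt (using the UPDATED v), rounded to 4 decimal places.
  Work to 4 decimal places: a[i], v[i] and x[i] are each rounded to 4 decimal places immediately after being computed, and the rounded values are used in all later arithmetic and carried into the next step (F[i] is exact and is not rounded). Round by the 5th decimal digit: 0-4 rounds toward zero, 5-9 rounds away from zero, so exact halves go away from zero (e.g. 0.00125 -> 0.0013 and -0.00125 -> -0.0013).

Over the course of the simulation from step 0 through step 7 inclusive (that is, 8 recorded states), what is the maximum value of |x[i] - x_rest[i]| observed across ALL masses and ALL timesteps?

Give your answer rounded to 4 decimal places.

Answer: 1.1576

Derivation:
Step 0: x=[3.0000 9.0000 13.0000 17.0000] v=[0.0000 0.0000 0.0000 0.0000]
Step 1: x=[3.1600 8.8400 13.0000 17.0000] v=[0.8000 -0.8000 0.0000 0.0000]
Step 2: x=[3.4544 8.5584 12.9872 17.0000] v=[1.4720 -1.4080 -0.0640 0.0000]
Step 3: x=[3.8371 8.2228 12.9411 16.9990] v=[1.9136 -1.6781 -0.2304 -0.0051]
Step 4: x=[4.2507 7.9138 12.8422 16.9933] v=[2.0679 -1.5451 -0.4946 -0.0283]
Step 5: x=[4.6373 7.7060 12.6811 16.9756] v=[1.9331 -1.0390 -0.8055 -0.0887]
Step 6: x=[4.9494 7.6507 12.4656 16.9343] v=[1.5606 -0.2764 -1.0777 -0.2065]
Step 7: x=[5.1576 7.7645 12.2224 16.8555] v=[1.0411 0.5690 -1.2162 -0.3940]
Max displacement = 1.1576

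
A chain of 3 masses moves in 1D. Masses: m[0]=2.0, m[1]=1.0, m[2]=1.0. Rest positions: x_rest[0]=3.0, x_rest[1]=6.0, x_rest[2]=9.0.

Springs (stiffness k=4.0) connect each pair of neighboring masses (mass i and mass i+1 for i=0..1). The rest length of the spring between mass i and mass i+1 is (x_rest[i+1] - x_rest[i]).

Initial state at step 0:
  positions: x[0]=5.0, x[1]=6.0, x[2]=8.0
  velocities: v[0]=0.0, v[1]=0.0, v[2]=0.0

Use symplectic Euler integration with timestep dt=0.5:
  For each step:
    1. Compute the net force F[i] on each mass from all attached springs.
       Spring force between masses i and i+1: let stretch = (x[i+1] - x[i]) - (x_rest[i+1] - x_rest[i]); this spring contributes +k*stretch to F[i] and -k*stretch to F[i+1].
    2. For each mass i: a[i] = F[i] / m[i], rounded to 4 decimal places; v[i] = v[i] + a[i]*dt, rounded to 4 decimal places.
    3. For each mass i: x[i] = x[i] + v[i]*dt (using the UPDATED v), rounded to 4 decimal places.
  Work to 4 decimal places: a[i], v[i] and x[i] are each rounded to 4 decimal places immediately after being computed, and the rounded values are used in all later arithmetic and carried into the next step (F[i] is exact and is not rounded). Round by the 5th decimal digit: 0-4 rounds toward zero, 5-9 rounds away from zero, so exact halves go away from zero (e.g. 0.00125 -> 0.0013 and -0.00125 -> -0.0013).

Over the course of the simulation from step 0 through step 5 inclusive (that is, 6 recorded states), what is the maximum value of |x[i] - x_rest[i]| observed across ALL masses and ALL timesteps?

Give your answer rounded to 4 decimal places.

Answer: 3.0000

Derivation:
Step 0: x=[5.0000 6.0000 8.0000] v=[0.0000 0.0000 0.0000]
Step 1: x=[4.0000 7.0000 9.0000] v=[-2.0000 2.0000 2.0000]
Step 2: x=[3.0000 7.0000 11.0000] v=[-2.0000 0.0000 4.0000]
Step 3: x=[2.5000 7.0000 12.0000] v=[-1.0000 0.0000 2.0000]
Step 4: x=[2.7500 7.5000 11.0000] v=[0.5000 1.0000 -2.0000]
Step 5: x=[3.8750 6.7500 9.5000] v=[2.2500 -1.5000 -3.0000]
Max displacement = 3.0000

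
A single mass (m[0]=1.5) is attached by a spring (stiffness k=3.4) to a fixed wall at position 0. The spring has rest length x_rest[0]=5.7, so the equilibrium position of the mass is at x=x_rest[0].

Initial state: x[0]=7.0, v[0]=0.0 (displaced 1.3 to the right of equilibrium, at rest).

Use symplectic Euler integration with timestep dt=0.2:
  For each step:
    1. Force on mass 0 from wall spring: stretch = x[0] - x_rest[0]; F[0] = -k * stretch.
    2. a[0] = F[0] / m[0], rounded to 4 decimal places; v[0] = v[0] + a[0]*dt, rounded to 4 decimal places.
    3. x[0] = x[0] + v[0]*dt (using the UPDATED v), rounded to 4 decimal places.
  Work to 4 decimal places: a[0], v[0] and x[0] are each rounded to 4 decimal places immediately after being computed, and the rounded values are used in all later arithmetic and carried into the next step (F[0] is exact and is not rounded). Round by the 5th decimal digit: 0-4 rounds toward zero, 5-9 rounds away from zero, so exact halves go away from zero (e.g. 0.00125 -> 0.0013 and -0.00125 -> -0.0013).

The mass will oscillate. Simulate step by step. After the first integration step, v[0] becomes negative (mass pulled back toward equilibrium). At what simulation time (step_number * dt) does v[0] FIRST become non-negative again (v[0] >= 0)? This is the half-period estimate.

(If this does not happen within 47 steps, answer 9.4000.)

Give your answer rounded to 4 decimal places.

Answer: 2.2000

Derivation:
Step 0: x=[7.0000] v=[0.0000]
Step 1: x=[6.8821] v=[-0.5893]
Step 2: x=[6.6571] v=[-1.1252]
Step 3: x=[6.3453] v=[-1.5591]
Step 4: x=[5.9750] v=[-1.8516]
Step 5: x=[5.5797] v=[-1.9763]
Step 6: x=[5.1953] v=[-1.9218]
Step 7: x=[4.8567] v=[-1.6930]
Step 8: x=[4.5946] v=[-1.3107]
Step 9: x=[4.4327] v=[-0.8096]
Step 10: x=[4.3857] v=[-0.2351]
Step 11: x=[4.4578] v=[0.3607]
First v>=0 after going negative at step 11, time=2.2000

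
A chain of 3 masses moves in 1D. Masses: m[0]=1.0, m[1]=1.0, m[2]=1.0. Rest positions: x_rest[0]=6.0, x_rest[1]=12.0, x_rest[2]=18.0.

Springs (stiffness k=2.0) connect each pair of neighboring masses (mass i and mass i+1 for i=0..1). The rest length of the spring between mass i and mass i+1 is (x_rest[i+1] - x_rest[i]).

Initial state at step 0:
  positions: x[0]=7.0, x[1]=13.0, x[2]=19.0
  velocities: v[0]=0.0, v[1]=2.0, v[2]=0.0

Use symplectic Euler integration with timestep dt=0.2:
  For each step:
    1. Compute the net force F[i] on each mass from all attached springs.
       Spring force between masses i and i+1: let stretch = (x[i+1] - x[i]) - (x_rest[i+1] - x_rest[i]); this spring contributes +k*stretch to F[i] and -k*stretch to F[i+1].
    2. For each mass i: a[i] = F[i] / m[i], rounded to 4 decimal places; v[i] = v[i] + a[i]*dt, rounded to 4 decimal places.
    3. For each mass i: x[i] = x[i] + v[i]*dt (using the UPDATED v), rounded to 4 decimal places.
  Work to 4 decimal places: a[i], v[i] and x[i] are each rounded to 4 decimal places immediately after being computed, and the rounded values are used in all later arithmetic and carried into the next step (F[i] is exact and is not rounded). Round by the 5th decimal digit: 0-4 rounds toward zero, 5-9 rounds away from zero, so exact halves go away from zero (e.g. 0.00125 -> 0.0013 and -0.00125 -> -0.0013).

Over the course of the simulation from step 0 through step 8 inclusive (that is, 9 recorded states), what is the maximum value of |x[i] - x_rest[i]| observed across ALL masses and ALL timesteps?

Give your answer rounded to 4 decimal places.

Step 0: x=[7.0000 13.0000 19.0000] v=[0.0000 2.0000 0.0000]
Step 1: x=[7.0000 13.4000 19.0000] v=[0.0000 2.0000 0.0000]
Step 2: x=[7.0320 13.7360 19.0320] v=[0.1600 1.6800 0.1600]
Step 3: x=[7.1203 13.9594 19.1203] v=[0.4416 1.1168 0.4416]
Step 4: x=[7.2757 14.0485 19.2757] v=[0.7772 0.4455 0.7772]
Step 5: x=[7.4930 14.0140 19.4930] v=[1.0863 -0.1727 1.0863]
Step 6: x=[7.7519 13.8961 19.7519] v=[1.2947 -0.5895 1.2947]
Step 7: x=[8.0224 13.7551 20.0224] v=[1.3524 -0.7049 1.3524]
Step 8: x=[8.2715 13.6569 20.2715] v=[1.2455 -0.4911 1.2455]
Max displacement = 2.2715

Answer: 2.2715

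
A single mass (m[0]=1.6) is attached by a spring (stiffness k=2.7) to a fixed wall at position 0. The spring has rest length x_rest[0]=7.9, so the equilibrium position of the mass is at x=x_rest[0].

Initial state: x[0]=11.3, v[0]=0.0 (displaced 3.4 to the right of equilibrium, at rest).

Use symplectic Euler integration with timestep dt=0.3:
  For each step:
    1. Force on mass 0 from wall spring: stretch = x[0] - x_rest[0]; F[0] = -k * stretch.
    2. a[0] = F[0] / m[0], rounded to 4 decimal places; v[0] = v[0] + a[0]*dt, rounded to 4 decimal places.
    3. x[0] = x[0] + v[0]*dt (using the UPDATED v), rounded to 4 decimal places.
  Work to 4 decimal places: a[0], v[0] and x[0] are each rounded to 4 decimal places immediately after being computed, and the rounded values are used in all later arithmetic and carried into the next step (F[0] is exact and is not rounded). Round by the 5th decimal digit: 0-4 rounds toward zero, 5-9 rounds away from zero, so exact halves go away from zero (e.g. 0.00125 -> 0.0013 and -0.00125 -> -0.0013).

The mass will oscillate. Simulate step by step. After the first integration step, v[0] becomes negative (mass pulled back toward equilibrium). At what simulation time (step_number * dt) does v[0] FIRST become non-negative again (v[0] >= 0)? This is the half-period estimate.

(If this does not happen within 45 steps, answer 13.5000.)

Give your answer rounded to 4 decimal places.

Step 0: x=[11.3000] v=[0.0000]
Step 1: x=[10.7836] v=[-1.7213]
Step 2: x=[9.8293] v=[-3.1811]
Step 3: x=[8.5820] v=[-4.1578]
Step 4: x=[7.2311] v=[-4.5031]
Step 5: x=[5.9818] v=[-4.1645]
Step 6: x=[5.0238] v=[-3.1934]
Step 7: x=[4.5026] v=[-1.7373]
Step 8: x=[4.4974] v=[-0.0174]
Step 9: x=[5.0090] v=[1.7052]
First v>=0 after going negative at step 9, time=2.7000

Answer: 2.7000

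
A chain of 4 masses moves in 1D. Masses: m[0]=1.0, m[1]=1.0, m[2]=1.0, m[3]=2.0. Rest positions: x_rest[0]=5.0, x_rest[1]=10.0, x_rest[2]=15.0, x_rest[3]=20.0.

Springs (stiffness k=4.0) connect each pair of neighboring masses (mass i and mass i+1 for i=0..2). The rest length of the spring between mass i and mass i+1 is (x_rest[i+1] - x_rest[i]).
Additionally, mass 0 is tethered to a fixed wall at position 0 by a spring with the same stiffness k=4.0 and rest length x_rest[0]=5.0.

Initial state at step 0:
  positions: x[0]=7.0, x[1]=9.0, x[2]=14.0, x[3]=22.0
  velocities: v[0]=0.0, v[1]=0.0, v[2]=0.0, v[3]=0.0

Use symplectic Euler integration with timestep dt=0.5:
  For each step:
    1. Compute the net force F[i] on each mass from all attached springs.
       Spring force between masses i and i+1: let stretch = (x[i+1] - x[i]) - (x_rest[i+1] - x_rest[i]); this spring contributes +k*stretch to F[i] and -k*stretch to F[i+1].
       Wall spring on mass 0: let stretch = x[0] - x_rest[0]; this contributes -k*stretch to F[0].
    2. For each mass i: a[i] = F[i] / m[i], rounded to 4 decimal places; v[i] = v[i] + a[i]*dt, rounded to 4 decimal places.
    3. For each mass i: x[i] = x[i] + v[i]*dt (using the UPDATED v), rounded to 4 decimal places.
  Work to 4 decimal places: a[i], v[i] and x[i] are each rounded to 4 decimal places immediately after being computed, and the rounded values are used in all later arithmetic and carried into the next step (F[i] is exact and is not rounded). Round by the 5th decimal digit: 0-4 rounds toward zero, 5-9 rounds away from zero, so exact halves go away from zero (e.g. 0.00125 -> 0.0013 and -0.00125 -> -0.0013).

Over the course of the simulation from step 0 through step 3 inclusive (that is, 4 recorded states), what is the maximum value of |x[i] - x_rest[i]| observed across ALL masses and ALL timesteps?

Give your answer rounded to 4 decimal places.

Step 0: x=[7.0000 9.0000 14.0000 22.0000] v=[0.0000 0.0000 0.0000 0.0000]
Step 1: x=[2.0000 12.0000 17.0000 20.5000] v=[-10.0000 6.0000 6.0000 -3.0000]
Step 2: x=[5.0000 10.0000 18.5000 19.7500] v=[6.0000 -4.0000 3.0000 -1.5000]
Step 3: x=[8.0000 11.5000 12.7500 20.8750] v=[6.0000 3.0000 -11.5000 2.2500]
Max displacement = 3.5000

Answer: 3.5000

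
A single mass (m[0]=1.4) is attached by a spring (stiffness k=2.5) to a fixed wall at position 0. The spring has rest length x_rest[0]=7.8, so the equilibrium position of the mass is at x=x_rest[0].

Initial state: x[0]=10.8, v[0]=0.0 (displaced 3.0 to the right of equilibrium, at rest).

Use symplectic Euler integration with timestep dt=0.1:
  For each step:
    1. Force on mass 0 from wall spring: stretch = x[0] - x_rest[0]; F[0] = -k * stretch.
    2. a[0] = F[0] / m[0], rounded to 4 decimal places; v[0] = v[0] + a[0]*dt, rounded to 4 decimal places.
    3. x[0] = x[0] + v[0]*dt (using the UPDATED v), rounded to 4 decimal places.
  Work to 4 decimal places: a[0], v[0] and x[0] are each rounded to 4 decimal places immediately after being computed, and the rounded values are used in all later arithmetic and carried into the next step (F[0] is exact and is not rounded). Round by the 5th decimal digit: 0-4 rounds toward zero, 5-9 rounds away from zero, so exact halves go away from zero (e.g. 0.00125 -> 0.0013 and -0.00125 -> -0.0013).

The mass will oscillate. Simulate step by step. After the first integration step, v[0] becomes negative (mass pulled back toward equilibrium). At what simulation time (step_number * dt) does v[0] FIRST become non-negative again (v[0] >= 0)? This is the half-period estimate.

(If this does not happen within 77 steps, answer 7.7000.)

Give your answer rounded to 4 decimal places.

Answer: 2.4000

Derivation:
Step 0: x=[10.8000] v=[0.0000]
Step 1: x=[10.7464] v=[-0.5357]
Step 2: x=[10.6402] v=[-1.0618]
Step 3: x=[10.4833] v=[-1.5690]
Step 4: x=[10.2785] v=[-2.0482]
Step 5: x=[10.0294] v=[-2.4908]
Step 6: x=[9.7405] v=[-2.8889]
Step 7: x=[9.4170] v=[-3.2354]
Step 8: x=[9.0646] v=[-3.5242]
Step 9: x=[8.6896] v=[-3.7500]
Step 10: x=[8.2987] v=[-3.9089]
Step 11: x=[7.8989] v=[-3.9980]
Step 12: x=[7.4973] v=[-4.0157]
Step 13: x=[7.1011] v=[-3.9617]
Step 14: x=[6.7174] v=[-3.8369]
Step 15: x=[6.3530] v=[-3.6436]
Step 16: x=[6.0145] v=[-3.3852]
Step 17: x=[5.7079] v=[-3.0664]
Step 18: x=[5.4386] v=[-2.6928]
Step 19: x=[5.2115] v=[-2.2711]
Step 20: x=[5.0306] v=[-1.8089]
Step 21: x=[4.8992] v=[-1.3144]
Step 22: x=[4.8196] v=[-0.7964]
Step 23: x=[4.7932] v=[-0.2642]
Step 24: x=[4.8205] v=[0.2727]
First v>=0 after going negative at step 24, time=2.4000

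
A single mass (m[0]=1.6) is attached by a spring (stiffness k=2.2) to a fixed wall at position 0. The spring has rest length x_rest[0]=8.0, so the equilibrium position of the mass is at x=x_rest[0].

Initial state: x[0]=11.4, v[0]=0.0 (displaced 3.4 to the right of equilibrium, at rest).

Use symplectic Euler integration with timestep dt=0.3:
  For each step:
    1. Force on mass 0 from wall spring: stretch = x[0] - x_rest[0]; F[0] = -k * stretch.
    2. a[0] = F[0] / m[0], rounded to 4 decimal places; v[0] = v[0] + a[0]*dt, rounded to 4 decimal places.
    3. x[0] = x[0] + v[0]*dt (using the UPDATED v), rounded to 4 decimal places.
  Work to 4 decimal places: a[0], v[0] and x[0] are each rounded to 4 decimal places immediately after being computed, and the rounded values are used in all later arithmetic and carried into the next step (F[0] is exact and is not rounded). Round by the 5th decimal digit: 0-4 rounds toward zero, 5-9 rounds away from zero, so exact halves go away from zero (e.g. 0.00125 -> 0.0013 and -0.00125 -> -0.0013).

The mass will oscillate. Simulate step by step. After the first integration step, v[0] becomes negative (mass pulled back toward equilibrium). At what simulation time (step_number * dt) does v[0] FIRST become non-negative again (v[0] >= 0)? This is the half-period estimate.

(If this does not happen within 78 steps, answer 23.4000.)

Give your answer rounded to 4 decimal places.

Step 0: x=[11.4000] v=[0.0000]
Step 1: x=[10.9793] v=[-1.4025]
Step 2: x=[10.1899] v=[-2.6315]
Step 3: x=[9.1295] v=[-3.5348]
Step 4: x=[7.9293] v=[-4.0007]
Step 5: x=[6.7379] v=[-3.9715]
Step 6: x=[5.7026] v=[-3.4509]
Step 7: x=[4.9516] v=[-2.5032]
Step 8: x=[4.5779] v=[-1.2457]
Step 9: x=[4.6277] v=[0.1659]
First v>=0 after going negative at step 9, time=2.7000

Answer: 2.7000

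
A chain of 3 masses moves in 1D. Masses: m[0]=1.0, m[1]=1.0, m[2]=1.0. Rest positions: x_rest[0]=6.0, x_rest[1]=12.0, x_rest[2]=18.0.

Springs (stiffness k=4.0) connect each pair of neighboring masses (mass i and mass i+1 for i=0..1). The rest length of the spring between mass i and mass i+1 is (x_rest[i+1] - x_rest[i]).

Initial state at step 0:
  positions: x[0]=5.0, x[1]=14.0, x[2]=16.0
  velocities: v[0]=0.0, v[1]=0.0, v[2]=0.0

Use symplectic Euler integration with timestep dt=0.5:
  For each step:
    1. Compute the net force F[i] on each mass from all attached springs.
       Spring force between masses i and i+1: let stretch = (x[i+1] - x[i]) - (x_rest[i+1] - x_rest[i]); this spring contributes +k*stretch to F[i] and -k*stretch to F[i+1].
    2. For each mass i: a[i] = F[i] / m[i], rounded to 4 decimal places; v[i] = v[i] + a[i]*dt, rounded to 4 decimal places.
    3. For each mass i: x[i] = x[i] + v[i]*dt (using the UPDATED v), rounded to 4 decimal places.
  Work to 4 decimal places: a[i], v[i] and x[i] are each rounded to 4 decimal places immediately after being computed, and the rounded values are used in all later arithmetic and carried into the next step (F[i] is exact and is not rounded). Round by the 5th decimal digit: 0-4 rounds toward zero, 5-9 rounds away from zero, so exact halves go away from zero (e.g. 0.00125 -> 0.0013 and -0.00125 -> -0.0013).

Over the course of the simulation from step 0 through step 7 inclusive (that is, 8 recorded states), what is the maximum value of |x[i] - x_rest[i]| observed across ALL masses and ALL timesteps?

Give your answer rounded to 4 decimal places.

Step 0: x=[5.0000 14.0000 16.0000] v=[0.0000 0.0000 0.0000]
Step 1: x=[8.0000 7.0000 20.0000] v=[6.0000 -14.0000 8.0000]
Step 2: x=[4.0000 14.0000 17.0000] v=[-8.0000 14.0000 -6.0000]
Step 3: x=[4.0000 14.0000 17.0000] v=[0.0000 0.0000 0.0000]
Step 4: x=[8.0000 7.0000 20.0000] v=[8.0000 -14.0000 6.0000]
Step 5: x=[5.0000 14.0000 16.0000] v=[-6.0000 14.0000 -8.0000]
Step 6: x=[5.0000 14.0000 16.0000] v=[0.0000 0.0000 0.0000]
Step 7: x=[8.0000 7.0000 20.0000] v=[6.0000 -14.0000 8.0000]
Max displacement = 5.0000

Answer: 5.0000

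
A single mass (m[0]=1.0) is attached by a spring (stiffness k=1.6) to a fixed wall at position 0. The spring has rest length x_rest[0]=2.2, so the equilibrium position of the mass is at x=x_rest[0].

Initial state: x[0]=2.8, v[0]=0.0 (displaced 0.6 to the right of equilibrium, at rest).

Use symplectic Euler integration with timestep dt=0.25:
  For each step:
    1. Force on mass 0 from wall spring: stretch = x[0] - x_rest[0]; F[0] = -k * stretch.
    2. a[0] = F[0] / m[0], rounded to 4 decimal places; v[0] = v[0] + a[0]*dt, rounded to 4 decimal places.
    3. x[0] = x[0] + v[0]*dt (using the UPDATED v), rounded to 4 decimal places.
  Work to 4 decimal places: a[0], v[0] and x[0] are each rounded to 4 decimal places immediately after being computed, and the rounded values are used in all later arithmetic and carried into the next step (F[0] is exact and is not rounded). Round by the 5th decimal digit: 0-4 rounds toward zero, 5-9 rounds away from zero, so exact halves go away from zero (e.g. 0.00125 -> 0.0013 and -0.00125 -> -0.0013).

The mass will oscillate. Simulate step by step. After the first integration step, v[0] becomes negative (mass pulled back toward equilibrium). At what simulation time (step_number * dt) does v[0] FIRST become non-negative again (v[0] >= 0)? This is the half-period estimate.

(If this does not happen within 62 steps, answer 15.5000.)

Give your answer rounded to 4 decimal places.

Step 0: x=[2.8000] v=[0.0000]
Step 1: x=[2.7400] v=[-0.2400]
Step 2: x=[2.6260] v=[-0.4560]
Step 3: x=[2.4694] v=[-0.6264]
Step 4: x=[2.2859] v=[-0.7342]
Step 5: x=[2.0938] v=[-0.7686]
Step 6: x=[1.9123] v=[-0.7261]
Step 7: x=[1.7596] v=[-0.6110]
Step 8: x=[1.6509] v=[-0.4349]
Step 9: x=[1.5971] v=[-0.2153]
Step 10: x=[1.6036] v=[0.0259]
First v>=0 after going negative at step 10, time=2.5000

Answer: 2.5000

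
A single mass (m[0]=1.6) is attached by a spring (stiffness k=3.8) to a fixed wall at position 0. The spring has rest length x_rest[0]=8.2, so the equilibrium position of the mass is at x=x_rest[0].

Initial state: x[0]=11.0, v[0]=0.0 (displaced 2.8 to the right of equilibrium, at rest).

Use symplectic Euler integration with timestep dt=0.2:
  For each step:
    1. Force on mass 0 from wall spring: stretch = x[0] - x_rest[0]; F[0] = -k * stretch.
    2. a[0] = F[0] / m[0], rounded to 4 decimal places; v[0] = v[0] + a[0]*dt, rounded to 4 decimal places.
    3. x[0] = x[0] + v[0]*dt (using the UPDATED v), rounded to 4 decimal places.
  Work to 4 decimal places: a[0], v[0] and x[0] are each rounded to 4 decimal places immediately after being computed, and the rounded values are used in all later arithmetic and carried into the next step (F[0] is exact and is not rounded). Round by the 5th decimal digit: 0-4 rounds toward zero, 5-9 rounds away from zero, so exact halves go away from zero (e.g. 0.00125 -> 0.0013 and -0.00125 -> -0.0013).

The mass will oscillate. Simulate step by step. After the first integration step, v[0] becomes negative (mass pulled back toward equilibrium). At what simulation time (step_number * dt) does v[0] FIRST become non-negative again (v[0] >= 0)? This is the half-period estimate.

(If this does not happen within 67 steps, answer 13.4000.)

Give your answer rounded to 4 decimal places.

Answer: 2.2000

Derivation:
Step 0: x=[11.0000] v=[0.0000]
Step 1: x=[10.7340] v=[-1.3300]
Step 2: x=[10.2273] v=[-2.5337]
Step 3: x=[9.5280] v=[-3.4967]
Step 4: x=[8.7025] v=[-4.1275]
Step 5: x=[7.8293] v=[-4.3662]
Step 6: x=[6.9913] v=[-4.1901]
Step 7: x=[6.2681] v=[-3.6160]
Step 8: x=[5.7284] v=[-2.6983]
Step 9: x=[5.4235] v=[-1.5243]
Step 10: x=[5.3824] v=[-0.2055]
Step 11: x=[5.6090] v=[1.1329]
First v>=0 after going negative at step 11, time=2.2000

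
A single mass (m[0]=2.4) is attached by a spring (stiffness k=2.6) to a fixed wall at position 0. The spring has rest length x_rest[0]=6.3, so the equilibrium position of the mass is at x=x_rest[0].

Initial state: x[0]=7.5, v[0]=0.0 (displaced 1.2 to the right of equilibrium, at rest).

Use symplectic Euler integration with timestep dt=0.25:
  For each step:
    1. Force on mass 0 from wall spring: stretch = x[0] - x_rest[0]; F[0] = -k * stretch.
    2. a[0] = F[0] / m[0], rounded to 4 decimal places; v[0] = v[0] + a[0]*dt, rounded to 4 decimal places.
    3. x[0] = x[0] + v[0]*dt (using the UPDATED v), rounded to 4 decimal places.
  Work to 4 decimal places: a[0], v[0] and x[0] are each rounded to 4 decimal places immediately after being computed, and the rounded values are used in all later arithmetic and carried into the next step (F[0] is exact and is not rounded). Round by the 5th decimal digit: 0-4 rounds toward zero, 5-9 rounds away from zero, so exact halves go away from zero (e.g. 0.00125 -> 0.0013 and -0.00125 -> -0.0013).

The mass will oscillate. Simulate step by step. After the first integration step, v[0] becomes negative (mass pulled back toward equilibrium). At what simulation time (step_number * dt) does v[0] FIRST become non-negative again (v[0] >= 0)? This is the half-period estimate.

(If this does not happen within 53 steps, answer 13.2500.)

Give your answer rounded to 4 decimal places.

Step 0: x=[7.5000] v=[0.0000]
Step 1: x=[7.4188] v=[-0.3250]
Step 2: x=[7.2618] v=[-0.6280]
Step 3: x=[7.0397] v=[-0.8885]
Step 4: x=[6.7675] v=[-1.0888]
Step 5: x=[6.4637] v=[-1.2154]
Step 6: x=[6.1488] v=[-1.2597]
Step 7: x=[5.8441] v=[-1.2188]
Step 8: x=[5.5703] v=[-1.0953]
Step 9: x=[5.3459] v=[-0.8977]
Step 10: x=[5.1861] v=[-0.6393]
Step 11: x=[5.1017] v=[-0.3376]
Step 12: x=[5.0984] v=[-0.0131]
Step 13: x=[5.1765] v=[0.3123]
First v>=0 after going negative at step 13, time=3.2500

Answer: 3.2500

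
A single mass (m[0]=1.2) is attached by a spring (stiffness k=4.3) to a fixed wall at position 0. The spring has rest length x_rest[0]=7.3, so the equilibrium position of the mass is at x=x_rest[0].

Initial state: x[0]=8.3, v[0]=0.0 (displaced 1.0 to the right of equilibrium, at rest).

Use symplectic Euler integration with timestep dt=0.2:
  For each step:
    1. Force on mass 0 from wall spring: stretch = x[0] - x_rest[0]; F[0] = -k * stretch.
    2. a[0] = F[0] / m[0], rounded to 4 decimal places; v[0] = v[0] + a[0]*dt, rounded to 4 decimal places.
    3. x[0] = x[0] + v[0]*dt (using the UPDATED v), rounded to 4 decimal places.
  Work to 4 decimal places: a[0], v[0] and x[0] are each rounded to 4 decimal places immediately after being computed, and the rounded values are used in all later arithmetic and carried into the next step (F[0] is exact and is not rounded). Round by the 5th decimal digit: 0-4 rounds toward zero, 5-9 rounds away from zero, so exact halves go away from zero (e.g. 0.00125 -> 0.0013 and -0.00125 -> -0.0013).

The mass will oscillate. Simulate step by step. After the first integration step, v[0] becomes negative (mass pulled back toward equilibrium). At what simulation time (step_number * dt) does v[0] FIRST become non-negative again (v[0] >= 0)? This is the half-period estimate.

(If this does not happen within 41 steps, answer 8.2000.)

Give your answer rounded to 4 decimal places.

Step 0: x=[8.3000] v=[0.0000]
Step 1: x=[8.1567] v=[-0.7167]
Step 2: x=[7.8906] v=[-1.3307]
Step 3: x=[7.5398] v=[-1.7540]
Step 4: x=[7.1546] v=[-1.9259]
Step 5: x=[6.7903] v=[-1.8217]
Step 6: x=[6.4990] v=[-1.4564]
Step 7: x=[6.3225] v=[-0.8823]
Step 8: x=[6.2861] v=[-0.1818]
Step 9: x=[6.3951] v=[0.5448]
First v>=0 after going negative at step 9, time=1.8000

Answer: 1.8000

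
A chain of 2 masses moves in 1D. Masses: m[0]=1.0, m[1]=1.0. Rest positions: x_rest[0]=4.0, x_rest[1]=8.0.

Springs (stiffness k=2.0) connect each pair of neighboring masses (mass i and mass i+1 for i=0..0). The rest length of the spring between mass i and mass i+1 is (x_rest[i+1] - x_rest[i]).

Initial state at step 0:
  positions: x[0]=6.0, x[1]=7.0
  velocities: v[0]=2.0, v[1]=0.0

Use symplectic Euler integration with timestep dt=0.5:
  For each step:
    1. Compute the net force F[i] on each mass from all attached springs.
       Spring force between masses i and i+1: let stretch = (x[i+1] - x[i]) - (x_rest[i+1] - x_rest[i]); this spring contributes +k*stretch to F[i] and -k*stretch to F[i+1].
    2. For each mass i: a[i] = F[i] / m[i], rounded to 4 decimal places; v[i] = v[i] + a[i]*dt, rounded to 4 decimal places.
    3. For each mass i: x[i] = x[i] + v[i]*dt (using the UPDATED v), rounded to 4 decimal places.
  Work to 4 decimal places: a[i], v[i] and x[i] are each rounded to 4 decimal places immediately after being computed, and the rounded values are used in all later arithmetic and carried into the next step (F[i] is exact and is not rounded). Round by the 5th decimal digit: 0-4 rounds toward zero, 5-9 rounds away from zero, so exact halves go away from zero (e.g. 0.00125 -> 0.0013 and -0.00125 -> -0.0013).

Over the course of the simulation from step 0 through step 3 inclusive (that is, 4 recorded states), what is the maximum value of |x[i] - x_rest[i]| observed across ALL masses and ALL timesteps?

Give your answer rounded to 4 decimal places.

Step 0: x=[6.0000 7.0000] v=[2.0000 0.0000]
Step 1: x=[5.5000 8.5000] v=[-1.0000 3.0000]
Step 2: x=[4.5000 10.5000] v=[-2.0000 4.0000]
Step 3: x=[4.5000 11.5000] v=[0.0000 2.0000]
Max displacement = 3.5000

Answer: 3.5000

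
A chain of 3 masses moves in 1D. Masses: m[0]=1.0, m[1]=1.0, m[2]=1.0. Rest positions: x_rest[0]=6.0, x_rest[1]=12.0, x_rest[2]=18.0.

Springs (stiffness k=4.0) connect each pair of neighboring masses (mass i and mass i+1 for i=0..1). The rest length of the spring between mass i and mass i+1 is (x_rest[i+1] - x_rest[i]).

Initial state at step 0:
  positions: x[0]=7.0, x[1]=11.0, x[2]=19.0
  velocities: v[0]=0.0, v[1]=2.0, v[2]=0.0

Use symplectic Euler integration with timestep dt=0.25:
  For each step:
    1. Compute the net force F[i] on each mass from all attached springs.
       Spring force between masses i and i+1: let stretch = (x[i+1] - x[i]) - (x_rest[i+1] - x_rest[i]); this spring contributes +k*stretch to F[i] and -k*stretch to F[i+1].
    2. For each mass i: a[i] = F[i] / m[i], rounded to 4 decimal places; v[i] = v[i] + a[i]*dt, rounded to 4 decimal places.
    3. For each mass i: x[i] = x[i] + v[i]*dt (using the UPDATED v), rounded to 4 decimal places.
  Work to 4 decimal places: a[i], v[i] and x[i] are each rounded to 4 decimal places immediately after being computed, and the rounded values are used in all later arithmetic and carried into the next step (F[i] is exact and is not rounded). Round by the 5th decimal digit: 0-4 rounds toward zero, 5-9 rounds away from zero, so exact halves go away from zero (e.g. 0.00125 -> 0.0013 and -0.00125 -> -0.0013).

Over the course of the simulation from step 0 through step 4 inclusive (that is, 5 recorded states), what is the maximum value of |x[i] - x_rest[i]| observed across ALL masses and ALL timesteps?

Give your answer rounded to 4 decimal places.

Step 0: x=[7.0000 11.0000 19.0000] v=[0.0000 2.0000 0.0000]
Step 1: x=[6.5000 12.5000 18.5000] v=[-2.0000 6.0000 -2.0000]
Step 2: x=[6.0000 14.0000 18.0000] v=[-2.0000 6.0000 -2.0000]
Step 3: x=[6.0000 14.5000 18.0000] v=[0.0000 2.0000 0.0000]
Step 4: x=[6.6250 13.7500 18.6250] v=[2.5000 -3.0000 2.5000]
Max displacement = 2.5000

Answer: 2.5000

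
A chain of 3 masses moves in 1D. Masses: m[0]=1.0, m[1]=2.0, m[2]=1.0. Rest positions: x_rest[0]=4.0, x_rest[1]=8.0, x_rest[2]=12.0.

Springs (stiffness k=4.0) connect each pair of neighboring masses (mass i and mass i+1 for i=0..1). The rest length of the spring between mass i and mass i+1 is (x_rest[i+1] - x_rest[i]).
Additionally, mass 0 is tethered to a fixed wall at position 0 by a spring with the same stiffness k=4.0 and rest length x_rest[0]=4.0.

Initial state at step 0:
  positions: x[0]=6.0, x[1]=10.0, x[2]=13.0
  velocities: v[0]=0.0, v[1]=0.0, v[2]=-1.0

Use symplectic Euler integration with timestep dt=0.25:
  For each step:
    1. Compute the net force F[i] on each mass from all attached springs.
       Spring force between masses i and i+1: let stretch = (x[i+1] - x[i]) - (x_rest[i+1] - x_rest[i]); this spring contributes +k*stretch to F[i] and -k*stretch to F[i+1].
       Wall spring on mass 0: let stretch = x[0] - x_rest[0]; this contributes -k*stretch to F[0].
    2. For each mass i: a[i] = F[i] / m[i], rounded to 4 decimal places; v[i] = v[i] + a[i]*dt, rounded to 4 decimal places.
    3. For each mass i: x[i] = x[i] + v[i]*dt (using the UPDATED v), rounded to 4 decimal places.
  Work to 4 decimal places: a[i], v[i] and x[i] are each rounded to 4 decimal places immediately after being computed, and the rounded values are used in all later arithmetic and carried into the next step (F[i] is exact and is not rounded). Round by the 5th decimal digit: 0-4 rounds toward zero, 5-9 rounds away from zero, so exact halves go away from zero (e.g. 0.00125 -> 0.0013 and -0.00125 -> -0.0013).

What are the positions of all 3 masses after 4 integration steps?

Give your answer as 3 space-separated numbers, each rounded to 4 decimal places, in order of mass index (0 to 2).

Answer: 3.5352 8.6182 13.7501

Derivation:
Step 0: x=[6.0000 10.0000 13.0000] v=[0.0000 0.0000 -1.0000]
Step 1: x=[5.5000 9.8750 13.0000] v=[-2.0000 -0.5000 0.0000]
Step 2: x=[4.7188 9.5938 13.2188] v=[-3.1250 -1.1250 0.8750]
Step 3: x=[3.9766 9.1563 13.5313] v=[-2.9688 -1.7500 1.2500]
Step 4: x=[3.5352 8.6182 13.7501] v=[-1.7657 -2.1524 0.8750]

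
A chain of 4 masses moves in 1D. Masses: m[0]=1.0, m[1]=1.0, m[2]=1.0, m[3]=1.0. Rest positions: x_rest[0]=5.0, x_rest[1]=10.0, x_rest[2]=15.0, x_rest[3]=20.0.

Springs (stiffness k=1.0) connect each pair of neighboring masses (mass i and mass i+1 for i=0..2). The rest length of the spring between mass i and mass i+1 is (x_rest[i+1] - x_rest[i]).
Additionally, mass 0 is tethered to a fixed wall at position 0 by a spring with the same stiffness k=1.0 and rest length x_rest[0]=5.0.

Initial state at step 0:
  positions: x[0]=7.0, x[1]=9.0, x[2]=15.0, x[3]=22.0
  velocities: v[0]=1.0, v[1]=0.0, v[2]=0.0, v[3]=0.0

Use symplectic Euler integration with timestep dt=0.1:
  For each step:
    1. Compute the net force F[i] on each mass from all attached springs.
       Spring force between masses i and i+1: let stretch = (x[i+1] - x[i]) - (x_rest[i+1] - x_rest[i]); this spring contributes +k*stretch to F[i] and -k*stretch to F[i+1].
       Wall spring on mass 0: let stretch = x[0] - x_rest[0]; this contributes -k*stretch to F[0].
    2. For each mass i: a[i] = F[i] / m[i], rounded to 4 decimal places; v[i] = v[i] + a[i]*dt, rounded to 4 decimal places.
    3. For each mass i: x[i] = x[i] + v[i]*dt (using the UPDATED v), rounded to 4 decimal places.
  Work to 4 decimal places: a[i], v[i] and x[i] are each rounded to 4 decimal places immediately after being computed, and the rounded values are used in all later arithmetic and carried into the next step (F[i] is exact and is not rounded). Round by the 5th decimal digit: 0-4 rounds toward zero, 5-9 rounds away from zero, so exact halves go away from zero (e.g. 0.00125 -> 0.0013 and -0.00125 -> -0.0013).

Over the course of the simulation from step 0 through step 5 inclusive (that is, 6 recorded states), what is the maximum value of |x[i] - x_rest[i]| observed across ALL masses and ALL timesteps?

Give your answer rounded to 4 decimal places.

Answer: 2.0500

Derivation:
Step 0: x=[7.0000 9.0000 15.0000 22.0000] v=[1.0000 0.0000 0.0000 0.0000]
Step 1: x=[7.0500 9.0400 15.0100 21.9800] v=[0.5000 0.4000 0.1000 -0.2000]
Step 2: x=[7.0494 9.1198 15.0300 21.9403] v=[-0.0060 0.7980 0.2000 -0.3970]
Step 3: x=[6.9990 9.2380 15.0600 21.8815] v=[-0.5039 1.1820 0.3000 -0.5880]
Step 4: x=[6.9010 9.3920 15.1000 21.8045] v=[-0.9799 1.5403 0.4000 -0.7702]
Step 5: x=[6.7589 9.5782 15.1500 21.7104] v=[-1.4209 1.8620 0.4997 -0.9407]
Max displacement = 2.0500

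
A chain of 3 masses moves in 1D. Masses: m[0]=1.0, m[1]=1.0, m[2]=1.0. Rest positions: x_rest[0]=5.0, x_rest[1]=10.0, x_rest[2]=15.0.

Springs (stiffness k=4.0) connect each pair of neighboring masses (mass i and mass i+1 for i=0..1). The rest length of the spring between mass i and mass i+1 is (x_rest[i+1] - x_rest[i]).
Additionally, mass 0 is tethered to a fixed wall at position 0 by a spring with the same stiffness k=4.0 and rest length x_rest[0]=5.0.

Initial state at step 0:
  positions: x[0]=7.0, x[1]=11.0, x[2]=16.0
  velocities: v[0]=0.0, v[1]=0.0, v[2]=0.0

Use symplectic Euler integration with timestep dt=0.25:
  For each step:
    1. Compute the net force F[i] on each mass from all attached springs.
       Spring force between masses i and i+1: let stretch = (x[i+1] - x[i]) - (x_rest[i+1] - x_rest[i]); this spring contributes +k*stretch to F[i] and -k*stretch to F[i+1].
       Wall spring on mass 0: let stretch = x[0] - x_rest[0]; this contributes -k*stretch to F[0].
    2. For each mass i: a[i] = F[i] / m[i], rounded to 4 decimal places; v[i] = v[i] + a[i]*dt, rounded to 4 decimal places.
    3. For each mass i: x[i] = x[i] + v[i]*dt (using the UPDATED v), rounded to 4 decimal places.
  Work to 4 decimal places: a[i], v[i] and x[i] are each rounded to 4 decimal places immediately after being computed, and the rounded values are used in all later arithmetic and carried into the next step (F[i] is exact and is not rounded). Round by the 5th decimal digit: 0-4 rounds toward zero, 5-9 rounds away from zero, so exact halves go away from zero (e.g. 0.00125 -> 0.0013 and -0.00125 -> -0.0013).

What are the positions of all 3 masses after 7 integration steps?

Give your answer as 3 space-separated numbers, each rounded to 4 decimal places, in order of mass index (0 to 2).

Answer: 5.3567 9.4214 15.0308

Derivation:
Step 0: x=[7.0000 11.0000 16.0000] v=[0.0000 0.0000 0.0000]
Step 1: x=[6.2500 11.2500 16.0000] v=[-3.0000 1.0000 0.0000]
Step 2: x=[5.1875 11.4375 16.0625] v=[-4.2500 0.7500 0.2500]
Step 3: x=[4.3906 11.2188 16.2188] v=[-3.1875 -0.8750 0.6250]
Step 4: x=[4.2031 10.5430 16.3751] v=[-0.7499 -2.7032 0.6250]
Step 5: x=[4.5498 9.7403 16.3233] v=[1.3869 -3.2110 -0.2071]
Step 6: x=[5.0567 9.2857 15.8758] v=[2.0276 -1.8185 -1.7901]
Step 7: x=[5.3567 9.4214 15.0308] v=[1.1999 0.5426 -3.3802]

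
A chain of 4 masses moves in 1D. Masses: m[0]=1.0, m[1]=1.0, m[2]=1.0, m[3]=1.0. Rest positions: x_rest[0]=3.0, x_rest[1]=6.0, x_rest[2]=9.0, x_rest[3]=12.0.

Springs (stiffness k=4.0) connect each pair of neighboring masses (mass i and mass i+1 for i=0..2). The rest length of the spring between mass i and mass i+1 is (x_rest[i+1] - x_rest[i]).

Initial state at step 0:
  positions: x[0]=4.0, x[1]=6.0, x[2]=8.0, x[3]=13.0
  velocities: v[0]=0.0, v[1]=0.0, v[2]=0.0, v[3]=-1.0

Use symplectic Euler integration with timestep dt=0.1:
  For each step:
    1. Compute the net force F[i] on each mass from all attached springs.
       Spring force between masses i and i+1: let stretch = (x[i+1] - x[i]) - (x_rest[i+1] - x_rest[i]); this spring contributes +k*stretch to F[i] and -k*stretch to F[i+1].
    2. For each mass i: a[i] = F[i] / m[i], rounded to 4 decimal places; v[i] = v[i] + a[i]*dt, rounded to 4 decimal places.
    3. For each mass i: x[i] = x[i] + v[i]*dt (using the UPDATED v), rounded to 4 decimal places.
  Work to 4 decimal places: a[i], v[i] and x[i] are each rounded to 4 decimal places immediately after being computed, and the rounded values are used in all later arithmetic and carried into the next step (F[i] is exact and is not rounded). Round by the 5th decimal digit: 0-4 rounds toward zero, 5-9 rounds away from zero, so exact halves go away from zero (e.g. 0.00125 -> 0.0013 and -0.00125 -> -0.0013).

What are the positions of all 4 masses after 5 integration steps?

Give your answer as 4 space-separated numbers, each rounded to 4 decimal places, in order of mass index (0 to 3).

Step 0: x=[4.0000 6.0000 8.0000 13.0000] v=[0.0000 0.0000 0.0000 -1.0000]
Step 1: x=[3.9600 6.0000 8.1200 12.8200] v=[-0.4000 0.0000 1.2000 -1.8000]
Step 2: x=[3.8816 6.0032 8.3432 12.5720] v=[-0.7840 0.0320 2.2320 -2.4800]
Step 3: x=[3.7681 6.0151 8.6420 12.2749] v=[-1.1354 0.1194 2.9875 -2.9715]
Step 4: x=[3.6244 6.0422 8.9810 11.9524] v=[-1.4366 0.2714 3.3899 -3.2247]
Step 5: x=[3.4575 6.0902 9.3213 11.6311] v=[-1.6695 0.4798 3.4029 -3.2133]

Answer: 3.4575 6.0902 9.3213 11.6311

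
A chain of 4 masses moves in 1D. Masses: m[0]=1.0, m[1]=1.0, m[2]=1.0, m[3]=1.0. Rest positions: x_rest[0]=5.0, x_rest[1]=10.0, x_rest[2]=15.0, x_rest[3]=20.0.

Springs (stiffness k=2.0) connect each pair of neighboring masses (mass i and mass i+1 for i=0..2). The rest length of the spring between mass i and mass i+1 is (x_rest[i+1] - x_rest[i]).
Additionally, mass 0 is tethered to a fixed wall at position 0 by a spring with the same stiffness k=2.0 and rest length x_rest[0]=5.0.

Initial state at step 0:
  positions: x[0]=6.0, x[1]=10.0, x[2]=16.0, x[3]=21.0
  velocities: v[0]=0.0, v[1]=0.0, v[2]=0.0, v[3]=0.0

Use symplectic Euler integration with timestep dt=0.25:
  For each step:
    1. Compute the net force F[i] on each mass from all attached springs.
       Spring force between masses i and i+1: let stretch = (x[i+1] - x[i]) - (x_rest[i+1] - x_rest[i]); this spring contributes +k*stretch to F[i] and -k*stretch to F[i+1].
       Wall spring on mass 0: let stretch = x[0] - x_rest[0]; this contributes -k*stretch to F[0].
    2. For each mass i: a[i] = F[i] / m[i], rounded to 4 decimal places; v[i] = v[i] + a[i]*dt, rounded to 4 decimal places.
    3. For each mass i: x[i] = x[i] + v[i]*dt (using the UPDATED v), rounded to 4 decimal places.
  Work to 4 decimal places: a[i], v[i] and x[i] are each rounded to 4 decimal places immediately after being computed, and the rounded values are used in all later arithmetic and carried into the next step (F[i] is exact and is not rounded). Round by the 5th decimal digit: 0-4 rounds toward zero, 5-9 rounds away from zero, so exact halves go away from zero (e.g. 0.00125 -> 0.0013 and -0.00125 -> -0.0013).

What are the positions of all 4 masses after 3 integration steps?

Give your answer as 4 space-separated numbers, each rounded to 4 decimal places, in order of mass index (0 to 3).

Answer: 4.9317 11.0000 15.5313 20.9317

Derivation:
Step 0: x=[6.0000 10.0000 16.0000 21.0000] v=[0.0000 0.0000 0.0000 0.0000]
Step 1: x=[5.7500 10.2500 15.8750 21.0000] v=[-1.0000 1.0000 -0.5000 0.0000]
Step 2: x=[5.3438 10.6406 15.6875 20.9844] v=[-1.6250 1.5625 -0.7500 -0.0625]
Step 3: x=[4.9317 11.0000 15.5313 20.9317] v=[-1.6485 1.4376 -0.6250 -0.2110]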